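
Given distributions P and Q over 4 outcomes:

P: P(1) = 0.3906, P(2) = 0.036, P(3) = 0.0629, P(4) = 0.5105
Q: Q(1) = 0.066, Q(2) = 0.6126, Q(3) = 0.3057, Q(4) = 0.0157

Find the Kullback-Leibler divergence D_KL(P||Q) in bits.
3.2756 bits

D_KL(P||Q) = Σ P(x) log₂(P(x)/Q(x))

Computing term by term:
  P(1)·log₂(P(1)/Q(1)) = 0.3906·log₂(0.3906/0.066) = 1.00195
  P(2)·log₂(P(2)/Q(2)) = 0.036·log₂(0.036/0.6126) = -0.14720
  P(3)·log₂(P(3)/Q(3)) = 0.0629·log₂(0.0629/0.3057) = -0.14347
  P(4)·log₂(P(4)/Q(4)) = 0.5105·log₂(0.5105/0.0157) = 2.56428

D_KL(P||Q) = 1.00195 - 0.14720 - 0.14347 + 2.56428 = 3.27556 ≈ 3.2756 bits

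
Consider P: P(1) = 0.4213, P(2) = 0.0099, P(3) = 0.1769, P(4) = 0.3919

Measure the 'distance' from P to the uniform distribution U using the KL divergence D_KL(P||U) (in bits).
0.4370 bits

U(i) = 1/4 for all i

D_KL(P||U) = Σ P(x) log₂(P(x) / (1/4))
           = Σ P(x) log₂(P(x)) + log₂(4)
           = log₂(4) - H(P)

H(P) = -Σ P(x) log₂(P(x)):
  -P(1)·log₂(P(1)) = -(0.4213)·log₂(0.4213) = 0.52539
  -P(2)·log₂(P(2)) = -(0.0099)·log₂(0.0099) = 0.06592
  -P(3)·log₂(P(3)) = -(0.1769)·log₂(0.1769) = 0.44207
  -P(4)·log₂(P(4)) = -(0.3919)·log₂(0.3919) = 0.52963
H(P) = 0.52539 + 0.06592 + 0.44207 + 0.52963 = 1.56301 bits

log₂(4) = 2.00000 bits

D_KL(P||U) = 2.00000 - 1.56301 = 0.43699 ≈ 0.4370 bits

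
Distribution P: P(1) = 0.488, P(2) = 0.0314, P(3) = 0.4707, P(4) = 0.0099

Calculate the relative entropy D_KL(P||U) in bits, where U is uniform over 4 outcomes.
0.7605 bits

U(i) = 1/4 for all i

D_KL(P||U) = Σ P(x) log₂(P(x) / (1/4))
           = Σ P(x) log₂(P(x)) + log₂(4)
           = log₂(4) - H(P)

H(P) = -Σ P(x) log₂(P(x)):
  -P(1)·log₂(P(1)) = -(0.488)·log₂(0.488) = 0.50510
  -P(2)·log₂(P(2)) = -(0.0314)·log₂(0.0314) = 0.15678
  -P(3)·log₂(P(3)) = -(0.4707)·log₂(0.4707) = 0.51171
  -P(4)·log₂(P(4)) = -(0.0099)·log₂(0.0099) = 0.06592
H(P) = 0.50510 + 0.15678 + 0.51171 + 0.06592 = 1.23951 bits

log₂(4) = 2.00000 bits

D_KL(P||U) = 2.00000 - 1.23951 = 0.76049 ≈ 0.7605 bits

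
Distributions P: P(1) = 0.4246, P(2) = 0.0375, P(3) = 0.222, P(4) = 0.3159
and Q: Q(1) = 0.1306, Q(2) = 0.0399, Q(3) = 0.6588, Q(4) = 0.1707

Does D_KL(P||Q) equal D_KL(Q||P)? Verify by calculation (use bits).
D_KL(P||Q) = 0.6510 bits, D_KL(Q||P) = 0.6637 bits. No — D_KL(P||Q) ≠ D_KL(Q||P) for this pair.

D_KL(P||Q) = Σ P(x) log₂(P(x)/Q(x))

Computing term by term:
  P(1)·log₂(P(1)/Q(1)) = 0.4246·log₂(0.4246/0.1306) = 0.72222
  P(2)·log₂(P(2)/Q(2)) = 0.0375·log₂(0.0375/0.0399) = -0.00336
  P(3)·log₂(P(3)/Q(3)) = 0.222·log₂(0.222/0.6588) = -0.34838
  P(4)·log₂(P(4)/Q(4)) = 0.3159·log₂(0.3159/0.1707) = 0.28052

D_KL(P||Q) = 0.72222 - 0.00336 - 0.34838 + 0.28052 = 0.65100 ≈ 0.6510 bits

D_KL(Q||P) = Σ Q(x) log₂(Q(x)/P(x))

Computing term by term:
  Q(1)·log₂(Q(1)/P(1)) = 0.1306·log₂(0.1306/0.4246) = -0.22214
  Q(2)·log₂(Q(2)/P(2)) = 0.0399·log₂(0.0399/0.0375) = 0.00357
  Q(3)·log₂(Q(3)/P(3)) = 0.6588·log₂(0.6588/0.222) = 1.03384
  Q(4)·log₂(Q(4)/P(4)) = 0.1707·log₂(0.1707/0.3159) = -0.15158

D_KL(Q||P) = -0.22214 + 0.00357 + 1.03384 - 0.15158 = 0.66369 ≈ 0.6637 bits

These are NOT equal (difference: 0.0127 bits). KL divergence is asymmetric: D_KL(P||Q) ≠ D_KL(Q||P) in general.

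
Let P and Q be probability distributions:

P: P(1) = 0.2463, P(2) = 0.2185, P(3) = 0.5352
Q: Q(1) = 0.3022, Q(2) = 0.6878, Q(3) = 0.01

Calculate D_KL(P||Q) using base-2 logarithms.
2.6390 bits

D_KL(P||Q) = Σ P(x) log₂(P(x)/Q(x))

Computing term by term:
  P(1)·log₂(P(1)/Q(1)) = 0.2463·log₂(0.2463/0.3022) = -0.07268
  P(2)·log₂(P(2)/Q(2)) = 0.2185·log₂(0.2185/0.6878) = -0.36148
  P(3)·log₂(P(3)/Q(3)) = 0.5352·log₂(0.5352/0.01) = 3.07312

D_KL(P||Q) = -0.07268 - 0.36148 + 3.07312 = 2.63896 ≈ 2.6390 bits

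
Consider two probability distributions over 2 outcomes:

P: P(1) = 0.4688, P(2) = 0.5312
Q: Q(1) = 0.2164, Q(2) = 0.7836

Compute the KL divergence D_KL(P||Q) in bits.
0.2249 bits

D_KL(P||Q) = Σ P(x) log₂(P(x)/Q(x))

Computing term by term:
  P(1)·log₂(P(1)/Q(1)) = 0.4688·log₂(0.4688/0.2164) = 0.52284
  P(2)·log₂(P(2)/Q(2)) = 0.5312·log₂(0.5312/0.7836) = -0.29793

D_KL(P||Q) = 0.52284 - 0.29793 = 0.22491 ≈ 0.2249 bits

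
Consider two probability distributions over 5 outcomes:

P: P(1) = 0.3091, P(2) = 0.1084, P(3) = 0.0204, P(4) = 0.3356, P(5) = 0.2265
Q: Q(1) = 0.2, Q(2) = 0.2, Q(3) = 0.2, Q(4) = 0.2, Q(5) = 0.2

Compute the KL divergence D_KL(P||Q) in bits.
0.3224 bits

D_KL(P||Q) = Σ P(x) log₂(P(x)/Q(x))

Computing term by term:
  P(1)·log₂(P(1)/Q(1)) = 0.3091·log₂(0.3091/0.2) = 0.19414
  P(2)·log₂(P(2)/Q(2)) = 0.1084·log₂(0.1084/0.2) = -0.09579
  P(3)·log₂(P(3)/Q(3)) = 0.0204·log₂(0.0204/0.2) = -0.06718
  P(4)·log₂(P(4)/Q(4)) = 0.3356·log₂(0.3356/0.2) = 0.25061
  P(5)·log₂(P(5)/Q(5)) = 0.2265·log₂(0.2265/0.2) = 0.04066

D_KL(P||Q) = 0.19414 - 0.09579 - 0.06718 + 0.25061 + 0.04066 = 0.32244 ≈ 0.3224 bits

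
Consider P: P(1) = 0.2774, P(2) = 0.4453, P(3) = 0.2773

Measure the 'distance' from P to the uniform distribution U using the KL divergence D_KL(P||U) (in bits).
0.0389 bits

U(i) = 1/3 for all i

D_KL(P||U) = Σ P(x) log₂(P(x) / (1/3))
           = Σ P(x) log₂(P(x)) + log₂(3)
           = log₂(3) - H(P)

H(P) = -Σ P(x) log₂(P(x)):
  -P(1)·log₂(P(1)) = -(0.2774)·log₂(0.2774) = 0.51318
  -P(2)·log₂(P(2)) = -(0.4453)·log₂(0.4453) = 0.51973
  -P(3)·log₂(P(3)) = -(0.2773)·log₂(0.2773) = 0.51314
H(P) = 0.51318 + 0.51973 + 0.51314 = 1.54605 bits

log₂(3) = 1.58496 bits

D_KL(P||U) = 1.58496 - 1.54605 = 0.03891 ≈ 0.0389 bits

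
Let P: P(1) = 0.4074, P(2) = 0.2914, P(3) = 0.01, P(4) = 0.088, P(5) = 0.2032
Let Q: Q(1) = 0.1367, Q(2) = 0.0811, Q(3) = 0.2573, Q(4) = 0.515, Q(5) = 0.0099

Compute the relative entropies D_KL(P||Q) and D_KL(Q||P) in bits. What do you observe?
D_KL(P||Q) = 1.7942 bits, D_KL(Q||P) = 2.1101 bits. The two directions give different values (D_KL(Q||P) exceeds D_KL(P||Q) by 0.3159 bits): KL divergence is asymmetric.

D_KL(P||Q) = Σ P(x) log₂(P(x)/Q(x))

Computing term by term:
  P(1)·log₂(P(1)/Q(1)) = 0.4074·log₂(0.4074/0.1367) = 0.64183
  P(2)·log₂(P(2)/Q(2)) = 0.2914·log₂(0.2914/0.0811) = 0.53770
  P(3)·log₂(P(3)/Q(3)) = 0.01·log₂(0.01/0.2573) = -0.04685
  P(4)·log₂(P(4)/Q(4)) = 0.088·log₂(0.088/0.515) = -0.22431
  P(5)·log₂(P(5)/Q(5)) = 0.2032·log₂(0.2032/0.0099) = 0.88582

D_KL(P||Q) = 0.64183 + 0.53770 - 0.04685 - 0.22431 + 0.88582 = 1.79419 ≈ 1.7942 bits

D_KL(Q||P) = Σ Q(x) log₂(Q(x)/P(x))

Computing term by term:
  Q(1)·log₂(Q(1)/P(1)) = 0.1367·log₂(0.1367/0.4074) = -0.21536
  Q(2)·log₂(Q(2)/P(2)) = 0.0811·log₂(0.0811/0.2914) = -0.14965
  Q(3)·log₂(Q(3)/P(3)) = 0.2573·log₂(0.2573/0.01) = 1.20555
  Q(4)·log₂(Q(4)/P(4)) = 0.515·log₂(0.515/0.088) = 1.31273
  Q(5)·log₂(Q(5)/P(5)) = 0.0099·log₂(0.0099/0.2032) = -0.04316

D_KL(Q||P) = -0.21536 - 0.14965 + 1.20555 + 1.31273 - 0.04316 = 2.11011 ≈ 2.1101 bits

These are NOT equal (difference: 0.3159 bits). KL divergence is asymmetric: D_KL(P||Q) ≠ D_KL(Q||P) in general.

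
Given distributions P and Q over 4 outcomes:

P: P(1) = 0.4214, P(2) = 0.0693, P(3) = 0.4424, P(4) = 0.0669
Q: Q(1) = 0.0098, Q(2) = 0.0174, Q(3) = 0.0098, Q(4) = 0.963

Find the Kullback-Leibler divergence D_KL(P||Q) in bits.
4.5990 bits

D_KL(P||Q) = Σ P(x) log₂(P(x)/Q(x))

Computing term by term:
  P(1)·log₂(P(1)/Q(1)) = 0.4214·log₂(0.4214/0.0098) = 2.28663
  P(2)·log₂(P(2)/Q(2)) = 0.0693·log₂(0.0693/0.0174) = 0.13817
  P(3)·log₂(P(3)/Q(3)) = 0.4424·log₂(0.4424/0.0098) = 2.43162
  P(4)·log₂(P(4)/Q(4)) = 0.0669·log₂(0.0669/0.963) = -0.25739

D_KL(P||Q) = 2.28663 + 0.13817 + 2.43162 - 0.25739 = 4.59903 ≈ 4.5990 bits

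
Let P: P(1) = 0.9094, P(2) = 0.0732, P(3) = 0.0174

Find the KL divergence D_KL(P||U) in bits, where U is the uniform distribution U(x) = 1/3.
1.0826 bits

U(i) = 1/3 for all i

D_KL(P||U) = Σ P(x) log₂(P(x) / (1/3))
           = Σ P(x) log₂(P(x)) + log₂(3)
           = log₂(3) - H(P)

H(P) = -Σ P(x) log₂(P(x)):
  -P(1)·log₂(P(1)) = -(0.9094)·log₂(0.9094) = 0.12460
  -P(2)·log₂(P(2)) = -(0.0732)·log₂(0.0732) = 0.27611
  -P(3)·log₂(P(3)) = -(0.0174)·log₂(0.0174) = 0.10170
H(P) = 0.12460 + 0.27611 + 0.10170 = 0.50241 bits

log₂(3) = 1.58496 bits

D_KL(P||U) = 1.58496 - 0.50241 = 1.08255 ≈ 1.0826 bits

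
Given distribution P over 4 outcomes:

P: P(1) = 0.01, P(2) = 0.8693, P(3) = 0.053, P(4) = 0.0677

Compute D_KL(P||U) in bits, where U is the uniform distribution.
1.2703 bits

U(i) = 1/4 for all i

D_KL(P||U) = Σ P(x) log₂(P(x) / (1/4))
           = Σ P(x) log₂(P(x)) + log₂(4)
           = log₂(4) - H(P)

H(P) = -Σ P(x) log₂(P(x)):
  -P(1)·log₂(P(1)) = -(0.01)·log₂(0.01) = 0.06644
  -P(2)·log₂(P(2)) = -(0.8693)·log₂(0.8693) = 0.17566
  -P(3)·log₂(P(3)) = -(0.053)·log₂(0.053) = 0.22461
  -P(4)·log₂(P(4)) = -(0.0677)·log₂(0.0677) = 0.26299
H(P) = 0.06644 + 0.17566 + 0.22461 + 0.26299 = 0.72970 bits

log₂(4) = 2.00000 bits

D_KL(P||U) = 2.00000 - 0.72970 = 1.27030 ≈ 1.2703 bits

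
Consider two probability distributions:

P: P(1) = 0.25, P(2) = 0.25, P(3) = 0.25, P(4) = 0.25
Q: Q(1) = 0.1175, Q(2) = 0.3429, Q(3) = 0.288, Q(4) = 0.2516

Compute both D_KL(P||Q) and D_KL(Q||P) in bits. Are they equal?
D_KL(P||Q) = 0.1050 bits, D_KL(Q||P) = 0.0894 bits. No, they are not equal.

D_KL(P||Q) = Σ P(x) log₂(P(x)/Q(x))

Computing term by term:
  P(1)·log₂(P(1)/Q(1)) = 0.25·log₂(0.25/0.1175) = 0.27232
  P(2)·log₂(P(2)/Q(2)) = 0.25·log₂(0.25/0.3429) = -0.11396
  P(3)·log₂(P(3)/Q(3)) = 0.25·log₂(0.25/0.288) = -0.05104
  P(4)·log₂(P(4)/Q(4)) = 0.25·log₂(0.25/0.2516) = -0.00230

D_KL(P||Q) = 0.27232 - 0.11396 - 0.05104 - 0.00230 = 0.10502 ≈ 0.1050 bits

D_KL(Q||P) = Σ Q(x) log₂(Q(x)/P(x))

Computing term by term:
  Q(1)·log₂(Q(1)/P(1)) = 0.1175·log₂(0.1175/0.25) = -0.12799
  Q(2)·log₂(Q(2)/P(2)) = 0.3429·log₂(0.3429/0.25) = 0.15631
  Q(3)·log₂(Q(3)/P(3)) = 0.288·log₂(0.288/0.25) = 0.05879
  Q(4)·log₂(Q(4)/P(4)) = 0.2516·log₂(0.2516/0.25) = 0.00232

D_KL(Q||P) = -0.12799 + 0.15631 + 0.05879 + 0.00232 = 0.08943 ≈ 0.0894 bits

These are NOT equal (difference: 0.0156 bits). KL divergence is asymmetric: D_KL(P||Q) ≠ D_KL(Q||P) in general.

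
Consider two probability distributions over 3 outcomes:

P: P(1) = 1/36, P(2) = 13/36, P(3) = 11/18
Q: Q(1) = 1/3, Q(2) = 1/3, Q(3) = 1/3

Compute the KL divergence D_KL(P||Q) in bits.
0.4765 bits

D_KL(P||Q) = Σ P(x) log₂(P(x)/Q(x))

Computing term by term:
  P(1)·log₂(P(1)/Q(1)) = (1/36)·log₂((1/36)/(1/3)) = -0.09958
  P(2)·log₂(P(2)/Q(2)) = (13/36)·log₂((13/36)/(1/3)) = 0.04170
  P(3)·log₂(P(3)/Q(3)) = (11/18)·log₂((11/18)/(1/3)) = 0.53440

D_KL(P||Q) = -0.09958 + 0.04170 + 0.53440 = 0.47652 ≈ 0.4765 bits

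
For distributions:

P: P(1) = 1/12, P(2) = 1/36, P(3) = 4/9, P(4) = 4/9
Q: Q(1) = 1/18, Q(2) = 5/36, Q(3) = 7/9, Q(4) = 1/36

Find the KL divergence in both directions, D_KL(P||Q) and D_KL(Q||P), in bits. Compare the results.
D_KL(P||Q) = 1.4032 bits, D_KL(Q||P) = 0.8068 bits. D_KL(P||Q) is larger than D_KL(Q||P) by 0.5964 bits; the two directions differ.

D_KL(P||Q) = Σ P(x) log₂(P(x)/Q(x))

Computing term by term:
  P(1)·log₂(P(1)/Q(1)) = (1/12)·log₂((1/12)/(1/18)) = 0.04875
  P(2)·log₂(P(2)/Q(2)) = (1/36)·log₂((1/36)/(5/36)) = -0.06450
  P(3)·log₂(P(3)/Q(3)) = (4/9)·log₂((4/9)/(7/9)) = -0.35882
  P(4)·log₂(P(4)/Q(4)) = (4/9)·log₂((4/9)/(1/36)) = 1.77778

D_KL(P||Q) = 0.04875 - 0.06450 - 0.35882 + 1.77778 = 1.40321 ≈ 1.4032 bits

D_KL(Q||P) = Σ Q(x) log₂(Q(x)/P(x))

Computing term by term:
  Q(1)·log₂(Q(1)/P(1)) = (1/18)·log₂((1/18)/(1/12)) = -0.03250
  Q(2)·log₂(Q(2)/P(2)) = (5/36)·log₂((5/36)/(1/36)) = 0.32249
  Q(3)·log₂(Q(3)/P(3)) = (7/9)·log₂((7/9)/(4/9)) = 0.62794
  Q(4)·log₂(Q(4)/P(4)) = (1/36)·log₂((1/36)/(4/9)) = -0.11111

D_KL(Q||P) = -0.03250 + 0.32249 + 0.62794 - 0.11111 = 0.80682 ≈ 0.8068 bits

These are NOT equal (difference: 0.5964 bits). KL divergence is asymmetric: D_KL(P||Q) ≠ D_KL(Q||P) in general.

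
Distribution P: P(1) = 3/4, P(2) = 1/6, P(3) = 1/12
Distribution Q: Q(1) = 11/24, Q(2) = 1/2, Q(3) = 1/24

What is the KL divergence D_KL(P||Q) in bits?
0.3520 bits

D_KL(P||Q) = Σ P(x) log₂(P(x)/Q(x))

Computing term by term:
  P(1)·log₂(P(1)/Q(1)) = (3/4)·log₂((3/4)/(11/24)) = 0.53287
  P(2)·log₂(P(2)/Q(2)) = (1/6)·log₂((1/6)/(1/2)) = -0.26416
  P(3)·log₂(P(3)/Q(3)) = (1/12)·log₂((1/12)/(1/24)) = 0.08333

D_KL(P||Q) = 0.53287 - 0.26416 + 0.08333 = 0.35204 ≈ 0.3520 bits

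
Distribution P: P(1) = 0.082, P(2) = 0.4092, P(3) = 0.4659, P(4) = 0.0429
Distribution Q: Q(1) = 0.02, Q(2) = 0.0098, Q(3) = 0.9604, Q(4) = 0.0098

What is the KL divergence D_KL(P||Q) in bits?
1.9752 bits

D_KL(P||Q) = Σ P(x) log₂(P(x)/Q(x))

Computing term by term:
  P(1)·log₂(P(1)/Q(1)) = 0.082·log₂(0.082/0.02) = 0.16692
  P(2)·log₂(P(2)/Q(2)) = 0.4092·log₂(0.4092/0.0098) = 2.20308
  P(3)·log₂(P(3)/Q(3)) = 0.4659·log₂(0.4659/0.9604) = -0.48622
  P(4)·log₂(P(4)/Q(4)) = 0.0429·log₂(0.0429/0.0098) = 0.09138

D_KL(P||Q) = 0.16692 + 2.20308 - 0.48622 + 0.09138 = 1.97516 ≈ 1.9752 bits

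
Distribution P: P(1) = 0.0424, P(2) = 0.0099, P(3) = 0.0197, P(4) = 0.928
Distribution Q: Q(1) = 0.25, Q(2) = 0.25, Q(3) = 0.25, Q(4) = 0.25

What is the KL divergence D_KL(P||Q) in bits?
1.5291 bits

D_KL(P||Q) = Σ P(x) log₂(P(x)/Q(x))

Computing term by term:
  P(1)·log₂(P(1)/Q(1)) = 0.0424·log₂(0.0424/0.25) = -0.10854
  P(2)·log₂(P(2)/Q(2)) = 0.0099·log₂(0.0099/0.25) = -0.04612
  P(3)·log₂(P(3)/Q(3)) = 0.0197·log₂(0.0197/0.25) = -0.07221
  P(4)·log₂(P(4)/Q(4)) = 0.928·log₂(0.928/0.25) = 1.75596

D_KL(P||Q) = -0.10854 - 0.04612 - 0.07221 + 1.75596 = 1.52909 ≈ 1.5291 bits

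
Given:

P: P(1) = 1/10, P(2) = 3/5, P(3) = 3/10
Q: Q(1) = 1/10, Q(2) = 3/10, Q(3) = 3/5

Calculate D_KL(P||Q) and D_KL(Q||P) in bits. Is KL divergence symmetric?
D_KL(P||Q) = 0.3000 bits, D_KL(Q||P) = 0.3000 bits. The two values coincide for this particular pair, but no — KL divergence is not symmetric in general.

D_KL(P||Q) = Σ P(x) log₂(P(x)/Q(x))

Computing term by term:
  P(1)·log₂(P(1)/Q(1)) = (1/10)·log₂((1/10)/(1/10)) = 0.00000
  P(2)·log₂(P(2)/Q(2)) = (3/5)·log₂((3/5)/(3/10)) = 0.60000
  P(3)·log₂(P(3)/Q(3)) = (3/10)·log₂((3/10)/(3/5)) = -0.30000

D_KL(P||Q) = 0.00000 + 0.60000 - 0.30000 = 0.30000 ≈ 0.3000 bits

D_KL(Q||P) = Σ Q(x) log₂(Q(x)/P(x))

Computing term by term:
  Q(1)·log₂(Q(1)/P(1)) = (1/10)·log₂((1/10)/(1/10)) = 0.00000
  Q(2)·log₂(Q(2)/P(2)) = (3/10)·log₂((3/10)/(3/5)) = -0.30000
  Q(3)·log₂(Q(3)/P(3)) = (3/5)·log₂((3/5)/(3/10)) = 0.60000

D_KL(Q||P) = 0.00000 - 0.30000 + 0.60000 = 0.30000 ≈ 0.3000 bits

These ARE equal here. Q is P with outcomes relabeled (Q(2) = P(3), Q(3) = P(2)) by a relabeling that is its own inverse, so the two sums contain exactly the same terms in a different order. This is a special case — KL divergence is not symmetric in general: D_KL(P||Q) ≠ D_KL(Q||P) for most P, Q.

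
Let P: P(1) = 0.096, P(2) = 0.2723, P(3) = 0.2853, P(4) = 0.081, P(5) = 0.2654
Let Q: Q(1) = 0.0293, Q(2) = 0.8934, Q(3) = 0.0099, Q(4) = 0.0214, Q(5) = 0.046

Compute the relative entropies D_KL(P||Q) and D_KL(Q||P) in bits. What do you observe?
D_KL(P||Q) = 1.9076 bits, D_KL(Q||P) = 1.2758 bits. The two directions give different values (D_KL(P||Q) exceeds D_KL(Q||P) by 0.6318 bits): KL divergence is asymmetric.

D_KL(P||Q) = Σ P(x) log₂(P(x)/Q(x))

Computing term by term:
  P(1)·log₂(P(1)/Q(1)) = 0.096·log₂(0.096/0.0293) = 0.16436
  P(2)·log₂(P(2)/Q(2)) = 0.2723·log₂(0.2723/0.8934) = -0.46675
  P(3)·log₂(P(3)/Q(3)) = 0.2853·log₂(0.2853/0.0099) = 1.38339
  P(4)·log₂(P(4)/Q(4)) = 0.081·log₂(0.081/0.0214) = 0.15555
  P(5)·log₂(P(5)/Q(5)) = 0.2654·log₂(0.2654/0.046) = 0.67105

D_KL(P||Q) = 0.16436 - 0.46675 + 1.38339 + 0.15555 + 0.67105 = 1.90760 ≈ 1.9076 bits

D_KL(Q||P) = Σ Q(x) log₂(Q(x)/P(x))

Computing term by term:
  Q(1)·log₂(Q(1)/P(1)) = 0.0293·log₂(0.0293/0.096) = -0.05017
  Q(2)·log₂(Q(2)/P(2)) = 0.8934·log₂(0.8934/0.2723) = 1.53139
  Q(3)·log₂(Q(3)/P(3)) = 0.0099·log₂(0.0099/0.2853) = -0.04800
  Q(4)·log₂(Q(4)/P(4)) = 0.0214·log₂(0.0214/0.081) = -0.04109
  Q(5)·log₂(Q(5)/P(5)) = 0.046·log₂(0.046/0.2654) = -0.11631

D_KL(Q||P) = -0.05017 + 1.53139 - 0.04800 - 0.04109 - 0.11631 = 1.27582 ≈ 1.2758 bits

These are NOT equal (difference: 0.6318 bits). KL divergence is asymmetric: D_KL(P||Q) ≠ D_KL(Q||P) in general.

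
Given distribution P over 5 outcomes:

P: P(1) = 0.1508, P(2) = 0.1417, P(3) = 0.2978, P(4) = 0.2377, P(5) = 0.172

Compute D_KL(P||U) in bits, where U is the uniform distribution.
0.0610 bits

U(i) = 1/5 for all i

D_KL(P||U) = Σ P(x) log₂(P(x) / (1/5))
           = Σ P(x) log₂(P(x)) + log₂(5)
           = log₂(5) - H(P)

H(P) = -Σ P(x) log₂(P(x)):
  -P(1)·log₂(P(1)) = -(0.1508)·log₂(0.1508) = 0.41158
  -P(2)·log₂(P(2)) = -(0.1417)·log₂(0.1417) = 0.39946
  -P(3)·log₂(P(3)) = -(0.2978)·log₂(0.2978) = 0.52043
  -P(4)·log₂(P(4)) = -(0.2377)·log₂(0.2377) = 0.49270
  -P(5)·log₂(P(5)) = -(0.172)·log₂(0.172) = 0.43680
H(P) = 0.41158 + 0.39946 + 0.52043 + 0.49270 + 0.43680 = 2.26097 bits

log₂(5) = 2.32193 bits

D_KL(P||U) = 2.32193 - 2.26097 = 0.06096 ≈ 0.0610 bits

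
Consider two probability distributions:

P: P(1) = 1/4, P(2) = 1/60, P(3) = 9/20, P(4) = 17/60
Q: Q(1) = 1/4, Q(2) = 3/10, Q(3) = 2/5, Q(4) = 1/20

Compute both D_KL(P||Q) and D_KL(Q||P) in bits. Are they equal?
D_KL(P||Q) = 0.7160 bits, D_KL(Q||P) = 1.0579 bits. No, they are not equal.

D_KL(P||Q) = Σ P(x) log₂(P(x)/Q(x))

Computing term by term:
  P(1)·log₂(P(1)/Q(1)) = (1/4)·log₂((1/4)/(1/4)) = 0.00000
  P(2)·log₂(P(2)/Q(2)) = (1/60)·log₂((1/60)/(3/10)) = -0.06950
  P(3)·log₂(P(3)/Q(3)) = (9/20)·log₂((9/20)/(2/5)) = 0.07647
  P(4)·log₂(P(4)/Q(4)) = (17/60)·log₂((17/60)/(1/20)) = 0.70904

D_KL(P||Q) = 0.00000 - 0.06950 + 0.07647 + 0.70904 = 0.71601 ≈ 0.7160 bits

D_KL(Q||P) = Σ Q(x) log₂(Q(x)/P(x))

Computing term by term:
  Q(1)·log₂(Q(1)/P(1)) = (1/4)·log₂((1/4)/(1/4)) = 0.00000
  Q(2)·log₂(Q(2)/P(2)) = (3/10)·log₂((3/10)/(1/60)) = 1.25098
  Q(3)·log₂(Q(3)/P(3)) = (2/5)·log₂((2/5)/(9/20)) = -0.06797
  Q(4)·log₂(Q(4)/P(4)) = (1/20)·log₂((1/20)/(17/60)) = -0.12513

D_KL(Q||P) = 0.00000 + 1.25098 - 0.06797 - 0.12513 = 1.05788 ≈ 1.0579 bits

These are NOT equal (difference: 0.3419 bits). KL divergence is asymmetric: D_KL(P||Q) ≠ D_KL(Q||P) in general.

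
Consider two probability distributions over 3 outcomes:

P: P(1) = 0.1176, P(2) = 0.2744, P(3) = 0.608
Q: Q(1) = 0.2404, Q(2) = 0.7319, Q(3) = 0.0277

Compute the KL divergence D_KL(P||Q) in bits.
2.1996 bits

D_KL(P||Q) = Σ P(x) log₂(P(x)/Q(x))

Computing term by term:
  P(1)·log₂(P(1)/Q(1)) = 0.1176·log₂(0.1176/0.2404) = -0.12131
  P(2)·log₂(P(2)/Q(2)) = 0.2744·log₂(0.2744/0.7319) = -0.38838
  P(3)·log₂(P(3)/Q(3)) = 0.608·log₂(0.608/0.0277) = 2.70932

D_KL(P||Q) = -0.12131 - 0.38838 + 2.70932 = 2.19963 ≈ 2.1996 bits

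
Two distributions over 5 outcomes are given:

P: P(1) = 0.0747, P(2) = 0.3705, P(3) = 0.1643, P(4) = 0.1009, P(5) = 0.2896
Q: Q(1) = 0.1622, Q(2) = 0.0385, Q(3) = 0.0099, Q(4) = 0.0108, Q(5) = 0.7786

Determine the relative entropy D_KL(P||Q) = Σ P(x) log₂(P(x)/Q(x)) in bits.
1.7046 bits

D_KL(P||Q) = Σ P(x) log₂(P(x)/Q(x))

Computing term by term:
  P(1)·log₂(P(1)/Q(1)) = 0.0747·log₂(0.0747/0.1622) = -0.08356
  P(2)·log₂(P(2)/Q(2)) = 0.3705·log₂(0.3705/0.0385) = 1.21025
  P(3)·log₂(P(3)/Q(3)) = 0.1643·log₂(0.1643/0.0099) = 0.66587
  P(4)·log₂(P(4)/Q(4)) = 0.1009·log₂(0.1009/0.0108) = 0.32528
  P(5)·log₂(P(5)/Q(5)) = 0.2896·log₂(0.2896/0.7786) = -0.41321

D_KL(P||Q) = -0.08356 + 1.21025 + 0.66587 + 0.32528 - 0.41321 = 1.70463 ≈ 1.7046 bits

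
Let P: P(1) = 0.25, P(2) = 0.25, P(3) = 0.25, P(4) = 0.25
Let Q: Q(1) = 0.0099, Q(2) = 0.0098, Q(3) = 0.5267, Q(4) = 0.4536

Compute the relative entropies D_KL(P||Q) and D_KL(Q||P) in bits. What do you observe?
D_KL(P||Q) = 1.8492 bits, D_KL(Q||P) = 0.8642 bits. The two directions give different values (D_KL(P||Q) exceeds D_KL(Q||P) by 0.9850 bits): KL divergence is asymmetric.

D_KL(P||Q) = Σ P(x) log₂(P(x)/Q(x))

Computing term by term:
  P(1)·log₂(P(1)/Q(1)) = 0.25·log₂(0.25/0.0099) = 1.16459
  P(2)·log₂(P(2)/Q(2)) = 0.25·log₂(0.25/0.0098) = 1.16825
  P(3)·log₂(P(3)/Q(3)) = 0.25·log₂(0.25/0.5267) = -0.26876
  P(4)·log₂(P(4)/Q(4)) = 0.25·log₂(0.25/0.4536) = -0.21487

D_KL(P||Q) = 1.16459 + 1.16825 - 0.26876 - 0.21487 = 1.84921 ≈ 1.8492 bits

D_KL(Q||P) = Σ Q(x) log₂(Q(x)/P(x))

Computing term by term:
  Q(1)·log₂(Q(1)/P(1)) = 0.0099·log₂(0.0099/0.25) = -0.04612
  Q(2)·log₂(Q(2)/P(2)) = 0.0098·log₂(0.0098/0.25) = -0.04580
  Q(3)·log₂(Q(3)/P(3)) = 0.5267·log₂(0.5267/0.25) = 0.56623
  Q(4)·log₂(Q(4)/P(4)) = 0.4536·log₂(0.4536/0.25) = 0.38987

D_KL(Q||P) = -0.04612 - 0.04580 + 0.56623 + 0.38987 = 0.86418 ≈ 0.8642 bits

These are NOT equal (difference: 0.9850 bits). KL divergence is asymmetric: D_KL(P||Q) ≠ D_KL(Q||P) in general.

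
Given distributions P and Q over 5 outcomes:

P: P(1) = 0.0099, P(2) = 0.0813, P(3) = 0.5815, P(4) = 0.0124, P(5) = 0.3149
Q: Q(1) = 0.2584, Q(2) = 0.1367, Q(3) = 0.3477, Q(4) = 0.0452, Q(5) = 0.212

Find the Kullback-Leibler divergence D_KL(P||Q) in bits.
0.4805 bits

D_KL(P||Q) = Σ P(x) log₂(P(x)/Q(x))

Computing term by term:
  P(1)·log₂(P(1)/Q(1)) = 0.0099·log₂(0.0099/0.2584) = -0.04659
  P(2)·log₂(P(2)/Q(2)) = 0.0813·log₂(0.0813/0.1367) = -0.06095
  P(3)·log₂(P(3)/Q(3)) = 0.5815·log₂(0.5815/0.3477) = 0.43144
  P(4)·log₂(P(4)/Q(4)) = 0.0124·log₂(0.0124/0.0452) = -0.02314
  P(5)·log₂(P(5)/Q(5)) = 0.3149·log₂(0.3149/0.212) = 0.17975

D_KL(P||Q) = -0.04659 - 0.06095 + 0.43144 - 0.02314 + 0.17975 = 0.48051 ≈ 0.4805 bits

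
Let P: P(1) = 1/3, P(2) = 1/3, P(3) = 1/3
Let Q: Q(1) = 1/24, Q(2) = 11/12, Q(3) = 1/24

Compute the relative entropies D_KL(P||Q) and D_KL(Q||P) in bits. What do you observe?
D_KL(P||Q) = 1.5135 bits, D_KL(Q||P) = 1.0878 bits. The two directions give different values (D_KL(P||Q) exceeds D_KL(Q||P) by 0.4257 bits): KL divergence is asymmetric.

D_KL(P||Q) = Σ P(x) log₂(P(x)/Q(x))

Computing term by term:
  P(1)·log₂(P(1)/Q(1)) = (1/3)·log₂((1/3)/(1/24)) = 1.00000
  P(2)·log₂(P(2)/Q(2)) = (1/3)·log₂((1/3)/(11/12)) = -0.48648
  P(3)·log₂(P(3)/Q(3)) = (1/3)·log₂((1/3)/(1/24)) = 1.00000

D_KL(P||Q) = 1.00000 - 0.48648 + 1.00000 = 1.51352 ≈ 1.5135 bits

D_KL(Q||P) = Σ Q(x) log₂(Q(x)/P(x))

Computing term by term:
  Q(1)·log₂(Q(1)/P(1)) = (1/24)·log₂((1/24)/(1/3)) = -0.12500
  Q(2)·log₂(Q(2)/P(2)) = (11/12)·log₂((11/12)/(1/3)) = 1.33781
  Q(3)·log₂(Q(3)/P(3)) = (1/24)·log₂((1/24)/(1/3)) = -0.12500

D_KL(Q||P) = -0.12500 + 1.33781 - 0.12500 = 1.08781 ≈ 1.0878 bits

These are NOT equal (difference: 0.4257 bits). KL divergence is asymmetric: D_KL(P||Q) ≠ D_KL(Q||P) in general.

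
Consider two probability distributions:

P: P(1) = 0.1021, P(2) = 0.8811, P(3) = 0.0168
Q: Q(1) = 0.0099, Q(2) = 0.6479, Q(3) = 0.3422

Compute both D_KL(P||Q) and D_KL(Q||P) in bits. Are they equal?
D_KL(P||Q) = 0.6615 bits, D_KL(Q||P) = 1.1673 bits. No, they are not equal.

D_KL(P||Q) = Σ P(x) log₂(P(x)/Q(x))

Computing term by term:
  P(1)·log₂(P(1)/Q(1)) = 0.1021·log₂(0.1021/0.0099) = 0.34371
  P(2)·log₂(P(2)/Q(2)) = 0.8811·log₂(0.8811/0.6479) = 0.39080
  P(3)·log₂(P(3)/Q(3)) = 0.0168·log₂(0.0168/0.3422) = -0.07305

D_KL(P||Q) = 0.34371 + 0.39080 - 0.07305 = 0.66146 ≈ 0.6615 bits

D_KL(Q||P) = Σ Q(x) log₂(Q(x)/P(x))

Computing term by term:
  Q(1)·log₂(Q(1)/P(1)) = 0.0099·log₂(0.0099/0.1021) = -0.03333
  Q(2)·log₂(Q(2)/P(2)) = 0.6479·log₂(0.6479/0.8811) = -0.28737
  Q(3)·log₂(Q(3)/P(3)) = 0.3422·log₂(0.3422/0.0168) = 1.48799

D_KL(Q||P) = -0.03333 - 0.28737 + 1.48799 = 1.16729 ≈ 1.1673 bits

These are NOT equal (difference: 0.5058 bits). KL divergence is asymmetric: D_KL(P||Q) ≠ D_KL(Q||P) in general.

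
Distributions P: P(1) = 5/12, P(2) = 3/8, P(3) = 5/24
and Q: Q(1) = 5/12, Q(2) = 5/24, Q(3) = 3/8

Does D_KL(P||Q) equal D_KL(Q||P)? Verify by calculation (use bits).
D_KL(P||Q) = 0.1413 bits, D_KL(Q||P) = 0.1413 bits. Yes — for this pair D_KL(P||Q) = D_KL(Q||P).

D_KL(P||Q) = Σ P(x) log₂(P(x)/Q(x))

Computing term by term:
  P(1)·log₂(P(1)/Q(1)) = (5/12)·log₂((5/12)/(5/12)) = 0.00000
  P(2)·log₂(P(2)/Q(2)) = (3/8)·log₂((3/8)/(5/24)) = 0.31800
  P(3)·log₂(P(3)/Q(3)) = (5/24)·log₂((5/24)/(3/8)) = -0.17667

D_KL(P||Q) = 0.00000 + 0.31800 - 0.17667 = 0.14133 ≈ 0.1413 bits

D_KL(Q||P) = Σ Q(x) log₂(Q(x)/P(x))

Computing term by term:
  Q(1)·log₂(Q(1)/P(1)) = (5/12)·log₂((5/12)/(5/12)) = 0.00000
  Q(2)·log₂(Q(2)/P(2)) = (5/24)·log₂((5/24)/(3/8)) = -0.17667
  Q(3)·log₂(Q(3)/P(3)) = (3/8)·log₂((3/8)/(5/24)) = 0.31800

D_KL(Q||P) = 0.00000 - 0.17667 + 0.31800 = 0.14133 ≈ 0.1413 bits

These ARE equal here. Q is P with outcomes relabeled (Q(2) = P(3), Q(3) = P(2)) by a relabeling that is its own inverse, so the two sums contain exactly the same terms in a different order. This is a special case — KL divergence is not symmetric in general: D_KL(P||Q) ≠ D_KL(Q||P) for most P, Q.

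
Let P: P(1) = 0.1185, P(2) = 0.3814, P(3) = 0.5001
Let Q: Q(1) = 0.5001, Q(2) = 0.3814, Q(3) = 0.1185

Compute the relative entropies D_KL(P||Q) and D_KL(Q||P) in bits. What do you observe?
D_KL(P||Q) = 0.7927 bits, D_KL(Q||P) = 0.7927 bits. The two directions give the same value here, because Q is a self-inverse relabeling of P; in general KL divergence is asymmetric.

D_KL(P||Q) = Σ P(x) log₂(P(x)/Q(x))

Computing term by term:
  P(1)·log₂(P(1)/Q(1)) = 0.1185·log₂(0.1185/0.5001) = -0.24616
  P(2)·log₂(P(2)/Q(2)) = 0.3814·log₂(0.3814/0.3814) = 0.00000
  P(3)·log₂(P(3)/Q(3)) = 0.5001·log₂(0.5001/0.1185) = 1.03887

D_KL(P||Q) = -0.24616 + 0.00000 + 1.03887 = 0.79271 ≈ 0.7927 bits

D_KL(Q||P) = Σ Q(x) log₂(Q(x)/P(x))

Computing term by term:
  Q(1)·log₂(Q(1)/P(1)) = 0.5001·log₂(0.5001/0.1185) = 1.03887
  Q(2)·log₂(Q(2)/P(2)) = 0.3814·log₂(0.3814/0.3814) = 0.00000
  Q(3)·log₂(Q(3)/P(3)) = 0.1185·log₂(0.1185/0.5001) = -0.24616

D_KL(Q||P) = 1.03887 + 0.00000 - 0.24616 = 0.79271 ≈ 0.7927 bits

These ARE equal here. Q is P with outcomes relabeled (Q(1) = P(3), Q(3) = P(1)) by a relabeling that is its own inverse, so the two sums contain exactly the same terms in a different order. This is a special case — KL divergence is not symmetric in general: D_KL(P||Q) ≠ D_KL(Q||P) for most P, Q.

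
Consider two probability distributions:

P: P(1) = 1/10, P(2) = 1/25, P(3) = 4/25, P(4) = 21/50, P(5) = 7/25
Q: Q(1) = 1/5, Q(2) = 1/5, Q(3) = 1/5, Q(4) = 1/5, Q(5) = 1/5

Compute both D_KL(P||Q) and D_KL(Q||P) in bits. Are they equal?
D_KL(P||Q) = 0.3411 bits, D_KL(Q||P) = 0.4176 bits. No, they are not equal.

D_KL(P||Q) = Σ P(x) log₂(P(x)/Q(x))

Computing term by term:
  P(1)·log₂(P(1)/Q(1)) = (1/10)·log₂((1/10)/(1/5)) = -0.10000
  P(2)·log₂(P(2)/Q(2)) = (1/25)·log₂((1/25)/(1/5)) = -0.09288
  P(3)·log₂(P(3)/Q(3)) = (4/25)·log₂((4/25)/(1/5)) = -0.05151
  P(4)·log₂(P(4)/Q(4)) = (21/50)·log₂((21/50)/(1/5)) = 0.44956
  P(5)·log₂(P(5)/Q(5)) = (7/25)·log₂((7/25)/(1/5)) = 0.13592

D_KL(P||Q) = -0.10000 - 0.09288 - 0.05151 + 0.44956 + 0.13592 = 0.34109 ≈ 0.3411 bits

D_KL(Q||P) = Σ Q(x) log₂(Q(x)/P(x))

Computing term by term:
  Q(1)·log₂(Q(1)/P(1)) = (1/5)·log₂((1/5)/(1/10)) = 0.20000
  Q(2)·log₂(Q(2)/P(2)) = (1/5)·log₂((1/5)/(1/25)) = 0.46439
  Q(3)·log₂(Q(3)/P(3)) = (1/5)·log₂((1/5)/(4/25)) = 0.06439
  Q(4)·log₂(Q(4)/P(4)) = (1/5)·log₂((1/5)/(21/50)) = -0.21408
  Q(5)·log₂(Q(5)/P(5)) = (1/5)·log₂((1/5)/(7/25)) = -0.09709

D_KL(Q||P) = 0.20000 + 0.46439 + 0.06439 - 0.21408 - 0.09709 = 0.41761 ≈ 0.4176 bits

These are NOT equal (difference: 0.0765 bits). KL divergence is asymmetric: D_KL(P||Q) ≠ D_KL(Q||P) in general.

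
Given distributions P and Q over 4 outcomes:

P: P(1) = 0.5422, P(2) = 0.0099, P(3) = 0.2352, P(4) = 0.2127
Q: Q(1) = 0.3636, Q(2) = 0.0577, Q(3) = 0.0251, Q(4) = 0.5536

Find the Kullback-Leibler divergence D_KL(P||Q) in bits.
0.7531 bits

D_KL(P||Q) = Σ P(x) log₂(P(x)/Q(x))

Computing term by term:
  P(1)·log₂(P(1)/Q(1)) = 0.5422·log₂(0.5422/0.3636) = 0.31256
  P(2)·log₂(P(2)/Q(2)) = 0.0099·log₂(0.0099/0.0577) = -0.02518
  P(3)·log₂(P(3)/Q(3)) = 0.2352·log₂(0.2352/0.0251) = 0.75926
  P(4)·log₂(P(4)/Q(4)) = 0.2127·log₂(0.2127/0.5536) = -0.29353

D_KL(P||Q) = 0.31256 - 0.02518 + 0.75926 - 0.29353 = 0.75311 ≈ 0.7531 bits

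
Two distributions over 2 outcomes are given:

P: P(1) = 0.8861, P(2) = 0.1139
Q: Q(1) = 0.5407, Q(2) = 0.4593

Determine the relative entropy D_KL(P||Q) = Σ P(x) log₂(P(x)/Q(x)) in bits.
0.4023 bits

D_KL(P||Q) = Σ P(x) log₂(P(x)/Q(x))

Computing term by term:
  P(1)·log₂(P(1)/Q(1)) = 0.8861·log₂(0.8861/0.5407) = 0.63147
  P(2)·log₂(P(2)/Q(2)) = 0.1139·log₂(0.1139/0.4593) = -0.22913

D_KL(P||Q) = 0.63147 - 0.22913 = 0.40234 ≈ 0.4023 bits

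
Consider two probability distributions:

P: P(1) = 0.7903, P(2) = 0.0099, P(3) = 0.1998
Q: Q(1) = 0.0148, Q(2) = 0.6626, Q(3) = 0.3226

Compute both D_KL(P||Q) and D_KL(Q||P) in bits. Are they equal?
D_KL(P||Q) = 4.3372 bits, D_KL(Q||P) = 4.1564 bits. No, they are not equal.

D_KL(P||Q) = Σ P(x) log₂(P(x)/Q(x))

Computing term by term:
  P(1)·log₂(P(1)/Q(1)) = 0.7903·log₂(0.7903/0.0148) = 4.53532
  P(2)·log₂(P(2)/Q(2)) = 0.0099·log₂(0.0099/0.6626) = -0.06004
  P(3)·log₂(P(3)/Q(3)) = 0.1998·log₂(0.1998/0.3226) = -0.13810

D_KL(P||Q) = 4.53532 - 0.06004 - 0.13810 = 4.33718 ≈ 4.3372 bits

D_KL(Q||P) = Σ Q(x) log₂(Q(x)/P(x))

Computing term by term:
  Q(1)·log₂(Q(1)/P(1)) = 0.0148·log₂(0.0148/0.7903) = -0.08493
  Q(2)·log₂(Q(2)/P(2)) = 0.6626·log₂(0.6626/0.0099) = 4.01838
  Q(3)·log₂(Q(3)/P(3)) = 0.3226·log₂(0.3226/0.1998) = 0.22298

D_KL(Q||P) = -0.08493 + 4.01838 + 0.22298 = 4.15643 ≈ 4.1564 bits

These are NOT equal (difference: 0.1808 bits). KL divergence is asymmetric: D_KL(P||Q) ≠ D_KL(Q||P) in general.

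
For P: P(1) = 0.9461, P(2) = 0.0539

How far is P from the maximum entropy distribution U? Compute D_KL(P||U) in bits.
0.6973 bits

U(i) = 1/2 for all i

D_KL(P||U) = Σ P(x) log₂(P(x) / (1/2))
           = Σ P(x) log₂(P(x)) + log₂(2)
           = log₂(2) - H(P)

H(P) = -Σ P(x) log₂(P(x)):
  -P(1)·log₂(P(1)) = -(0.9461)·log₂(0.9461) = 0.07563
  -P(2)·log₂(P(2)) = -(0.0539)·log₂(0.0539) = 0.22711
H(P) = 0.07563 + 0.22711 = 0.30274 bits

log₂(2) = 1.00000 bits

D_KL(P||U) = 1.00000 - 0.30274 = 0.69726 ≈ 0.6973 bits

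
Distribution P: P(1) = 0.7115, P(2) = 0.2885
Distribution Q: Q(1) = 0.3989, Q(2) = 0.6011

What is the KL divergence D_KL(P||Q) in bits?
0.2885 bits

D_KL(P||Q) = Σ P(x) log₂(P(x)/Q(x))

Computing term by term:
  P(1)·log₂(P(1)/Q(1)) = 0.7115·log₂(0.7115/0.3989) = 0.59399
  P(2)·log₂(P(2)/Q(2)) = 0.2885·log₂(0.2885/0.6011) = -0.30553

D_KL(P||Q) = 0.59399 - 0.30553 = 0.28846 ≈ 0.2885 bits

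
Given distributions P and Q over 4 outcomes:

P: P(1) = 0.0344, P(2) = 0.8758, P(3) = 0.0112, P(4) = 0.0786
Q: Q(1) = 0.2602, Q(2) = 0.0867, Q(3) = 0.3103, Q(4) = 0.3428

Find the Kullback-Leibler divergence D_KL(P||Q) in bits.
2.6010 bits

D_KL(P||Q) = Σ P(x) log₂(P(x)/Q(x))

Computing term by term:
  P(1)·log₂(P(1)/Q(1)) = 0.0344·log₂(0.0344/0.2602) = -0.10042
  P(2)·log₂(P(2)/Q(2)) = 0.8758·log₂(0.8758/0.0867) = 2.92210
  P(3)·log₂(P(3)/Q(3)) = 0.0112·log₂(0.0112/0.3103) = -0.05367
  P(4)·log₂(P(4)/Q(4)) = 0.0786·log₂(0.0786/0.3428) = -0.16701

D_KL(P||Q) = -0.10042 + 2.92210 - 0.05367 - 0.16701 = 2.60100 ≈ 2.6010 bits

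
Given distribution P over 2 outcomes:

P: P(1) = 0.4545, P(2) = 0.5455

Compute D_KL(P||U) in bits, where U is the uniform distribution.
0.0060 bits

U(i) = 1/2 for all i

D_KL(P||U) = Σ P(x) log₂(P(x) / (1/2))
           = Σ P(x) log₂(P(x)) + log₂(2)
           = log₂(2) - H(P)

H(P) = -Σ P(x) log₂(P(x)):
  -P(1)·log₂(P(1)) = -(0.4545)·log₂(0.4545) = 0.51706
  -P(2)·log₂(P(2)) = -(0.5455)·log₂(0.5455) = 0.47696
H(P) = 0.51706 + 0.47696 = 0.99402 bits

log₂(2) = 1.00000 bits

D_KL(P||U) = 1.00000 - 0.99402 = 0.00598 ≈ 0.0060 bits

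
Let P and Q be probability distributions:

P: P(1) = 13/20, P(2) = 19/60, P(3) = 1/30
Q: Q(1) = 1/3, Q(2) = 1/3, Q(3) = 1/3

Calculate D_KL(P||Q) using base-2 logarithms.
0.4921 bits

D_KL(P||Q) = Σ P(x) log₂(P(x)/Q(x))

Computing term by term:
  P(1)·log₂(P(1)/Q(1)) = (13/20)·log₂((13/20)/(1/3)) = 0.62626
  P(2)·log₂(P(2)/Q(2)) = (19/60)·log₂((19/60)/(1/3)) = -0.02343
  P(3)·log₂(P(3)/Q(3)) = (1/30)·log₂((1/30)/(1/3)) = -0.11073

D_KL(P||Q) = 0.62626 - 0.02343 - 0.11073 = 0.49210 ≈ 0.4921 bits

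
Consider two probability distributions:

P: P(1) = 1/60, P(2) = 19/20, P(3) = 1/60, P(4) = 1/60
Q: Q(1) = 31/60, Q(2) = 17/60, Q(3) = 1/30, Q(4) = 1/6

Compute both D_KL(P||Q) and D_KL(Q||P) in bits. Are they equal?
D_KL(P||Q) = 1.5036 bits, D_KL(Q||P) = 2.6521 bits. No, they are not equal.

D_KL(P||Q) = Σ P(x) log₂(P(x)/Q(x))

Computing term by term:
  P(1)·log₂(P(1)/Q(1)) = (1/60)·log₂((1/60)/(31/60)) = -0.08257
  P(2)·log₂(P(2)/Q(2)) = (19/20)·log₂((19/20)/(17/60)) = 1.65816
  P(3)·log₂(P(3)/Q(3)) = (1/60)·log₂((1/60)/(1/30)) = -0.01667
  P(4)·log₂(P(4)/Q(4)) = (1/60)·log₂((1/60)/(1/6)) = -0.05537

D_KL(P||Q) = -0.08257 + 1.65816 - 0.01667 - 0.05537 = 1.50355 ≈ 1.5036 bits

D_KL(Q||P) = Σ Q(x) log₂(Q(x)/P(x))

Computing term by term:
  Q(1)·log₂(Q(1)/P(1)) = (31/60)·log₂((31/60)/(1/60)) = 2.55967
  Q(2)·log₂(Q(2)/P(2)) = (17/60)·log₂((17/60)/(19/20)) = -0.49454
  Q(3)·log₂(Q(3)/P(3)) = (1/30)·log₂((1/30)/(1/60)) = 0.03333
  Q(4)·log₂(Q(4)/P(4)) = (1/6)·log₂((1/6)/(1/60)) = 0.55365

D_KL(Q||P) = 2.55967 - 0.49454 + 0.03333 + 0.55365 = 2.65211 ≈ 2.6521 bits

These are NOT equal (difference: 1.1485 bits). KL divergence is asymmetric: D_KL(P||Q) ≠ D_KL(Q||P) in general.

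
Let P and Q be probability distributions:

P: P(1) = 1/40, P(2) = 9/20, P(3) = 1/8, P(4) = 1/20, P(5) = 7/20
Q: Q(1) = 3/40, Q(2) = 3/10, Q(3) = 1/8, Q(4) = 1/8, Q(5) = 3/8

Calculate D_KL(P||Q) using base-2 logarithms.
0.1227 bits

D_KL(P||Q) = Σ P(x) log₂(P(x)/Q(x))

Computing term by term:
  P(1)·log₂(P(1)/Q(1)) = (1/40)·log₂((1/40)/(3/40)) = -0.03962
  P(2)·log₂(P(2)/Q(2)) = (9/20)·log₂((9/20)/(3/10)) = 0.26323
  P(3)·log₂(P(3)/Q(3)) = (1/8)·log₂((1/8)/(1/8)) = 0.00000
  P(4)·log₂(P(4)/Q(4)) = (1/20)·log₂((1/20)/(1/8)) = -0.06610
  P(5)·log₂(P(5)/Q(5)) = (7/20)·log₂((7/20)/(3/8)) = -0.03484

D_KL(P||Q) = -0.03962 + 0.26323 + 0.00000 - 0.06610 - 0.03484 = 0.12267 ≈ 0.1227 bits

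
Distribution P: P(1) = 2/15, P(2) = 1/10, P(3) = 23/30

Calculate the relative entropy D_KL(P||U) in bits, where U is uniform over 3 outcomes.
0.5713 bits

U(i) = 1/3 for all i

D_KL(P||U) = Σ P(x) log₂(P(x) / (1/3))
           = Σ P(x) log₂(P(x)) + log₂(3)
           = log₂(3) - H(P)

H(P) = -Σ P(x) log₂(P(x)):
  -P(1)·log₂(P(1)) = -(2/15)·log₂(2/15) = 0.38759
  -P(2)·log₂(P(2)) = -(1/10)·log₂(1/10) = 0.33219
  -P(3)·log₂(P(3)) = -(23/30)·log₂(23/30) = 0.29389
H(P) = 0.38759 + 0.33219 + 0.29389 = 1.01367 bits

log₂(3) = 1.58496 bits

D_KL(P||U) = 1.58496 - 1.01367 = 0.57129 ≈ 0.5713 bits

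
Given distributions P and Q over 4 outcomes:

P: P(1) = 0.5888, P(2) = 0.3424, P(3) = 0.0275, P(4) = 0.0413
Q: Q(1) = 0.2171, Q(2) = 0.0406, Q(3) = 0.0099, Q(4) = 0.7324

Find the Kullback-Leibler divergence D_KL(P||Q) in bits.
1.7700 bits

D_KL(P||Q) = Σ P(x) log₂(P(x)/Q(x))

Computing term by term:
  P(1)·log₂(P(1)/Q(1)) = 0.5888·log₂(0.5888/0.2171) = 0.84753
  P(2)·log₂(P(2)/Q(2)) = 0.3424·log₂(0.3424/0.0406) = 1.05327
  P(3)·log₂(P(3)/Q(3)) = 0.0275·log₂(0.0275/0.0099) = 0.04053
  P(4)·log₂(P(4)/Q(4)) = 0.0413·log₂(0.0413/0.7324) = -0.17133

D_KL(P||Q) = 0.84753 + 1.05327 + 0.04053 - 0.17133 = 1.77000 ≈ 1.7700 bits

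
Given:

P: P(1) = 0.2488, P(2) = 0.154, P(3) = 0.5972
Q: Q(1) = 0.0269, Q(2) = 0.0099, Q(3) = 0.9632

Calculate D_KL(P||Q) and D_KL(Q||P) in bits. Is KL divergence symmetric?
D_KL(P||Q) = 0.9964 bits, D_KL(Q||P) = 0.5387 bits. No, KL divergence is not symmetric.

D_KL(P||Q) = Σ P(x) log₂(P(x)/Q(x))

Computing term by term:
  P(1)·log₂(P(1)/Q(1)) = 0.2488·log₂(0.2488/0.0269) = 0.79848
  P(2)·log₂(P(2)/Q(2)) = 0.154·log₂(0.154/0.0099) = 0.60974
  P(3)·log₂(P(3)/Q(3)) = 0.5972·log₂(0.5972/0.9632) = -0.41184

D_KL(P||Q) = 0.79848 + 0.60974 - 0.41184 = 0.99638 ≈ 0.9964 bits

D_KL(Q||P) = Σ Q(x) log₂(Q(x)/P(x))

Computing term by term:
  Q(1)·log₂(Q(1)/P(1)) = 0.0269·log₂(0.0269/0.2488) = -0.08633
  Q(2)·log₂(Q(2)/P(2)) = 0.0099·log₂(0.0099/0.154) = -0.03920
  Q(3)·log₂(Q(3)/P(3)) = 0.9632·log₂(0.9632/0.5972) = 0.66424

D_KL(Q||P) = -0.08633 - 0.03920 + 0.66424 = 0.53871 ≈ 0.5387 bits

These are NOT equal (difference: 0.4577 bits). KL divergence is asymmetric: D_KL(P||Q) ≠ D_KL(Q||P) in general.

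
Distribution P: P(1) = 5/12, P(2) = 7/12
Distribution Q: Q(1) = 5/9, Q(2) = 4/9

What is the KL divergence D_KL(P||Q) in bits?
0.0559 bits

D_KL(P||Q) = Σ P(x) log₂(P(x)/Q(x))

Computing term by term:
  P(1)·log₂(P(1)/Q(1)) = (5/12)·log₂((5/12)/(5/9)) = -0.17293
  P(2)·log₂(P(2)/Q(2)) = (7/12)·log₂((7/12)/(4/9)) = 0.22885

D_KL(P||Q) = -0.17293 + 0.22885 = 0.05592 ≈ 0.0559 bits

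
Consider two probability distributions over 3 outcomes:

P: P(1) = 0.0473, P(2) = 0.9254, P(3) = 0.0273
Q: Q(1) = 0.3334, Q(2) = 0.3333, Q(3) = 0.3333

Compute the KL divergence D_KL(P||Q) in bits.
1.1315 bits

D_KL(P||Q) = Σ P(x) log₂(P(x)/Q(x))

Computing term by term:
  P(1)·log₂(P(1)/Q(1)) = 0.0473·log₂(0.0473/0.3334) = -0.13326
  P(2)·log₂(P(2)/Q(2)) = 0.9254·log₂(0.9254/0.3333) = 1.36335
  P(3)·log₂(P(3)/Q(3)) = 0.0273·log₂(0.0273/0.3333) = -0.09855

D_KL(P||Q) = -0.13326 + 1.36335 - 0.09855 = 1.13154 ≈ 1.1315 bits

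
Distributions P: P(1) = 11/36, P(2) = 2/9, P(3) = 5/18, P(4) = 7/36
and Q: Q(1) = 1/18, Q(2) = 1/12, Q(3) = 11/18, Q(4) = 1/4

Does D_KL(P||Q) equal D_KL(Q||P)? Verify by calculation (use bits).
D_KL(P||Q) = 0.6795 bits, D_KL(Q||P) = 0.5312 bits. No — D_KL(P||Q) ≠ D_KL(Q||P) for this pair.

D_KL(P||Q) = Σ P(x) log₂(P(x)/Q(x))

Computing term by term:
  P(1)·log₂(P(1)/Q(1)) = (11/36)·log₂((11/36)/(1/18)) = 0.75149
  P(2)·log₂(P(2)/Q(2)) = (2/9)·log₂((2/9)/(1/12)) = 0.31445
  P(3)·log₂(P(3)/Q(3)) = (5/18)·log₂((5/18)/(11/18)) = -0.31597
  P(4)·log₂(P(4)/Q(4)) = (7/36)·log₂((7/36)/(1/4)) = -0.07050

D_KL(P||Q) = 0.75149 + 0.31445 - 0.31597 - 0.07050 = 0.67947 ≈ 0.6795 bits

D_KL(Q||P) = Σ Q(x) log₂(Q(x)/P(x))

Computing term by term:
  Q(1)·log₂(Q(1)/P(1)) = (1/18)·log₂((1/18)/(11/36)) = -0.13664
  Q(2)·log₂(Q(2)/P(2)) = (1/12)·log₂((1/12)/(2/9)) = -0.11792
  Q(3)·log₂(Q(3)/P(3)) = (11/18)·log₂((11/18)/(5/18)) = 0.69514
  Q(4)·log₂(Q(4)/P(4)) = (1/4)·log₂((1/4)/(7/36)) = 0.09064

D_KL(Q||P) = -0.13664 - 0.11792 + 0.69514 + 0.09064 = 0.53122 ≈ 0.5312 bits

These are NOT equal (difference: 0.1483 bits). KL divergence is asymmetric: D_KL(P||Q) ≠ D_KL(Q||P) in general.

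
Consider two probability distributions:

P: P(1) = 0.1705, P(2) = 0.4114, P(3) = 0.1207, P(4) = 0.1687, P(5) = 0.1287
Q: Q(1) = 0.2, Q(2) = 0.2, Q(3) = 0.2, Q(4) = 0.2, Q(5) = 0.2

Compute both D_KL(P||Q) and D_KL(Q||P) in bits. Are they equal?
D_KL(P||Q) = 0.1776 bits, D_KL(Q||P) = 0.1600 bits. No, they are not equal.

D_KL(P||Q) = Σ P(x) log₂(P(x)/Q(x))

Computing term by term:
  P(1)·log₂(P(1)/Q(1)) = 0.1705·log₂(0.1705/0.2) = -0.03925
  P(2)·log₂(P(2)/Q(2)) = 0.4114·log₂(0.4114/0.2) = 0.42808
  P(3)·log₂(P(3)/Q(3)) = 0.1207·log₂(0.1207/0.2) = -0.08794
  P(4)·log₂(P(4)/Q(4)) = 0.1687·log₂(0.1687/0.2) = -0.04142
  P(5)·log₂(P(5)/Q(5)) = 0.1287·log₂(0.1287/0.2) = -0.08185

D_KL(P||Q) = -0.03925 + 0.42808 - 0.08794 - 0.04142 - 0.08185 = 0.17762 ≈ 0.1776 bits

D_KL(Q||P) = Σ Q(x) log₂(Q(x)/P(x))

Computing term by term:
  Q(1)·log₂(Q(1)/P(1)) = 0.2·log₂(0.2/0.1705) = 0.04605
  Q(2)·log₂(Q(2)/P(2)) = 0.2·log₂(0.2/0.4114) = -0.20811
  Q(3)·log₂(Q(3)/P(3)) = 0.2·log₂(0.2/0.1207) = 0.14571
  Q(4)·log₂(Q(4)/P(4)) = 0.2·log₂(0.2/0.1687) = 0.04911
  Q(5)·log₂(Q(5)/P(5)) = 0.2·log₂(0.2/0.1287) = 0.12720

D_KL(Q||P) = 0.04605 - 0.20811 + 0.14571 + 0.04911 + 0.12720 = 0.15996 ≈ 0.1600 bits

These are NOT equal (difference: 0.0176 bits). KL divergence is asymmetric: D_KL(P||Q) ≠ D_KL(Q||P) in general.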